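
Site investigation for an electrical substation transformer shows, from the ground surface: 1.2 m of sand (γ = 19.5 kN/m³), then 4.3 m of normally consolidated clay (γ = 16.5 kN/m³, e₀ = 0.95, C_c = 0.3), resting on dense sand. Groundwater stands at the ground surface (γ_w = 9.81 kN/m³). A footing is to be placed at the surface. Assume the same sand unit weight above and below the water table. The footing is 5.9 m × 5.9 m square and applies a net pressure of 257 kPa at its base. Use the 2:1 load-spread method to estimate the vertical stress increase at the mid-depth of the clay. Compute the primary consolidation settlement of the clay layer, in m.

Mid-depth of clay below the ground surface: z = 1.2 + 4.3/2 = 3.35 m.
Total vertical stress at mid-clay: σ_v = 19.5×1.2 + 16.5×2.15 = 58.875 kPa.
Pore pressure: u = 9.81×(3.35 − 0) = 32.864 kPa.
Initial effective stress: σ'_0 = σ_v − u = 58.875 − 32.864 = 26.011 kPa.
Stress increase at mid-clay by the 2:1 spreading method:
Δσ = qBL/((B+z)(L+z)) = 257×5.9×5.9/((5.9+3.35)(5.9+3.35)) = 104.56 kPa
Final effective stress: σ'_f = σ'_0 + Δσ = 26.011 + 104.56 = 130.57 kPa.
Normally consolidated clay, so the full stress increment lies on the virgin compression line:
S_c = C_c·H/(1+e₀)·log₁₀(σ'_f/σ'_0) = 0.3×4.3/(1+0.95)×log₁₀(130.57/26.011)
    = 0.66154 × 0.70069 = 0.4635 m

S_c ≈ 0.464 m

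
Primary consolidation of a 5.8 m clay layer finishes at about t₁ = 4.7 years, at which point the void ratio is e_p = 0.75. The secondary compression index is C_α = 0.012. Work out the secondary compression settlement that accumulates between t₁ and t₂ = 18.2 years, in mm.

S_s ≈ 23.4 mm

Secondary compression: S_s = C_α·H/(1+e_p)·log₁₀(t₂/t₁)
S_s = 0.012×5.8/(1+0.75)×log₁₀(18.2/4.7)
    = 0.03977 × 0.588 = 0.02338 m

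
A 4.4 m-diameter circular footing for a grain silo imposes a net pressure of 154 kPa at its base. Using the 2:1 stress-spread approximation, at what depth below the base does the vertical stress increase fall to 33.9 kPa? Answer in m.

2:1 spreading — at depth z the loaded area has grown by z in each plan dimension:
qD²/(D+z)² = Δσ_z ⇒ z = D(√(q/Δσ_z) − 1) = 4.4×(√(154/33.9) − 1) = 4.978 m

z ≈ 4.98 m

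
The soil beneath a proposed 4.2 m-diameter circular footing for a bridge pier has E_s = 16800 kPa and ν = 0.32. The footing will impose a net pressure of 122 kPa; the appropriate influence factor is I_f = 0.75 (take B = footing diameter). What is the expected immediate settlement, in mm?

S_e ≈ 20.5 mm

Immediate (elastic) settlement: S_e = q·B·(1−ν²)/E_s · I_f.
S_e = 122 × 4.2 × (1 − 0.32²) / 16800 × 0.75
    = 122 × 4.2 × 0.8976 / 16800 × 0.75
    = 0.02053 m = 20.53 mm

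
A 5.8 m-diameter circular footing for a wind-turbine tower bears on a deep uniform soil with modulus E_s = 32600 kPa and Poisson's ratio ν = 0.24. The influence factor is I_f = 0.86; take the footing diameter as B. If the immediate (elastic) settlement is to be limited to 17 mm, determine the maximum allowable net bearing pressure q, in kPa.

q ≈ 118 kPa

S_e = q·B·(1−ν²)/E_s · I_f  ⇒  q = S_e·E_s / (B·(1−ν²)·I_f).
q = 0.017 × 32600 / (5.8 × 0.9424 × 0.86) = 117.9 kPa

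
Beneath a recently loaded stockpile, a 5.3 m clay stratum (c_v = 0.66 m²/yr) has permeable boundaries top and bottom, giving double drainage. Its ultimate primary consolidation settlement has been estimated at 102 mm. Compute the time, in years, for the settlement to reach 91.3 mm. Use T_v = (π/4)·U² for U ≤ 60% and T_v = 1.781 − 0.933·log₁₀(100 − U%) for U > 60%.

Drainage path length: H_d = H/2 = 2.65 m (double drainage).
U = S(t)/S_ult = 91.3/102 = 0.8951.
U > 60%: T_v = 1.781 − 0.933·log₁₀(100 − 89.51) = 0.82861.
t = T_v·H_d²/c_v = 0.82861×2.65²/0.66 = 8.817 years.

t ≈ 8.82 years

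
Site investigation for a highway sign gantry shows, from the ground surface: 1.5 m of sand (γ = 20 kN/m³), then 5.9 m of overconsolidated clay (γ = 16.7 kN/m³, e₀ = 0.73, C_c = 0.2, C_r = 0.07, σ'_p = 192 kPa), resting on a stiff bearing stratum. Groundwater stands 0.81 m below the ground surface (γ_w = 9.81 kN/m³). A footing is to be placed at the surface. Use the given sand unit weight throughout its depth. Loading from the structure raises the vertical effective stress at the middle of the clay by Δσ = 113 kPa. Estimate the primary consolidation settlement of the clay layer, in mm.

S_c ≈ 133 mm

Mid-depth of clay below the ground surface: z = 1.5 + 5.9/2 = 4.45 m.
Total vertical stress at mid-clay: σ_v = 20×1.5 + 16.7×2.95 = 79.265 kPa.
Pore pressure: u = 9.81×(4.45 − 0.81) = 35.708 kPa.
Initial effective stress: σ'_0 = σ_v − u = 79.265 − 35.708 = 43.557 kPa.
Final effective stress: σ'_f = 43.557 + 113 = 156.56 kPa.
σ'_f = 156.56 ≤ σ'_p = 192 kPa, so the clay remains overconsolidated and only the recompression index applies:
S_c = C_r·H/(1+e₀)·log₁₀(σ'_f/σ'_0) = 0.07×5.9/1.73×log₁₀(156.56/43.557)
    = 0.23873 × 0.55562 = 0.1326 m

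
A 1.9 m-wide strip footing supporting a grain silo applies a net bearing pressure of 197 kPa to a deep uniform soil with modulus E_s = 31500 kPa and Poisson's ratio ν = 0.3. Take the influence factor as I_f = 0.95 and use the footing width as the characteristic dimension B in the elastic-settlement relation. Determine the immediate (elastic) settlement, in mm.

S_e ≈ 10.3 mm

Immediate (elastic) settlement: S_e = q·B·(1−ν²)/E_s · I_f.
S_e = 197 × 1.9 × (1 − 0.3²) / 31500 × 0.95
    = 197 × 1.9 × 0.91 / 31500 × 0.95
    = 0.01027 m = 10.27 mm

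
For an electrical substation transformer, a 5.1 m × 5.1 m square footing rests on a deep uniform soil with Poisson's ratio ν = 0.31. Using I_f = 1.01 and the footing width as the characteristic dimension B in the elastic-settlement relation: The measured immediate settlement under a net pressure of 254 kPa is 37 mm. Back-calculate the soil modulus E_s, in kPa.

E_s ≈ 32000 kPa

S_e = q·B·(1−ν²)/E_s · I_f  ⇒  E_s = q·B·(1−ν²)·I_f / S_e.
E_s = 254 × 5.1 × 0.9039 × 1.01 / 0.037 = 31960 kPa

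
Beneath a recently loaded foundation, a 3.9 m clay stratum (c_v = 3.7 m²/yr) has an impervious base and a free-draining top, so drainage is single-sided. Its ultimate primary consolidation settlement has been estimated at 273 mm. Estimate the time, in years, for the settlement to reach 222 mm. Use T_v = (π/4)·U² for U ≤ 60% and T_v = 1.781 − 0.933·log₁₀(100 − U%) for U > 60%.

Drainage path length: H_d = H = 3.9 m (single drainage).
U = S(t)/S_ult = 222/273 = 0.8132.
U > 60%: T_v = 1.781 − 0.933·log₁₀(100 − 81.319) = 0.59478.
t = T_v·H_d²/c_v = 0.59478×3.9²/3.7 = 2.445 years.

t ≈ 2.45 years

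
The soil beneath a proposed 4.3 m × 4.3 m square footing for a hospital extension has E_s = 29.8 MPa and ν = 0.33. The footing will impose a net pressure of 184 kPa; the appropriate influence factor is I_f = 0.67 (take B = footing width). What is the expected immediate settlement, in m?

Immediate (elastic) settlement: S_e = q·B·(1−ν²)/E_s · I_f.
E_s = 29.8 MPa = 29800 kPa.
S_e = 184 × 4.3 × (1 − 0.33²) / 29800 × 0.67
    = 184 × 4.3 × 0.8911 / 29800 × 0.67
    = 0.01585 m

S_e ≈ 0.0159 m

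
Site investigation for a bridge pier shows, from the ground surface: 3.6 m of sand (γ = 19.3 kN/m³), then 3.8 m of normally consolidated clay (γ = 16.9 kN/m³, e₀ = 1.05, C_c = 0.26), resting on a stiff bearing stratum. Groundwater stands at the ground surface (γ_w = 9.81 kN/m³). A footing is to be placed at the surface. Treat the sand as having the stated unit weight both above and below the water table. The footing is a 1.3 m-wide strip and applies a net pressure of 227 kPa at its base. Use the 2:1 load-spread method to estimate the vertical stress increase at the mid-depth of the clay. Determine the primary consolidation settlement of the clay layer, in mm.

S_c ≈ 136 mm

Mid-depth of clay below the ground surface: z = 3.6 + 3.8/2 = 5.5 m.
Total vertical stress at mid-clay: σ_v = 19.3×3.6 + 16.9×1.9 = 101.59 kPa.
Pore pressure: u = 9.81×(5.5 − 0) = 53.955 kPa.
Initial effective stress: σ'_0 = σ_v − u = 101.59 − 53.955 = 47.635 kPa.
Stress increase at mid-clay by the 2:1 spreading method:
Δσ = qB/(B+z) = 227×1.3/(1.3+5.5) = 43.397 kPa
Final effective stress: σ'_f = σ'_0 + Δσ = 47.635 + 43.397 = 91.032 kPa.
Normally consolidated clay, so the full stress increment lies on the virgin compression line:
S_c = C_c·H/(1+e₀)·log₁₀(σ'_f/σ'_0) = 0.26×3.8/(1+1.05)×log₁₀(91.032/47.635)
    = 0.48195 × 0.28127 = 0.1356 m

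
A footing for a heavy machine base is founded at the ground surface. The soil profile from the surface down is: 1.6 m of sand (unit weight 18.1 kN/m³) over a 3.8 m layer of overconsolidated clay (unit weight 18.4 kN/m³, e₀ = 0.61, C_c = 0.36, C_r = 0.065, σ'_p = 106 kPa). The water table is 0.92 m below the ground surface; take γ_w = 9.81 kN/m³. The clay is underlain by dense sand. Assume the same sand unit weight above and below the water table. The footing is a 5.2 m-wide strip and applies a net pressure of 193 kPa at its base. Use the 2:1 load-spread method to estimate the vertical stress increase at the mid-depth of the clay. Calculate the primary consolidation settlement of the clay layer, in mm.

Mid-depth of clay below the ground surface: z = 1.6 + 3.8/2 = 3.5 m.
Total vertical stress at mid-clay: σ_v = 18.1×1.6 + 18.4×1.9 = 63.92 kPa.
Pore pressure: u = 9.81×(3.5 − 0.92) = 25.31 kPa.
Initial effective stress: σ'_0 = σ_v − u = 63.92 − 25.31 = 38.61 kPa.
Stress increase at mid-clay by the 2:1 spreading method:
Δσ = qB/(B+z) = 193×5.2/(5.2+3.5) = 115.36 kPa
Final effective stress: σ'_f = 38.61 + 115.36 = 153.97 kPa.
σ'_f = 153.97 > σ'_p = 106 kPa, so the stress path crosses the preconsolidation pressure — recompression up to σ'_p, then virgin compression beyond:
S_c = H/(1+e₀)·[C_r·log₁₀(σ'_p/σ'_0) + C_c·log₁₀(σ'_f/σ'_p)]
    = 3.8/1.61 × [0.065×log₁₀(106/38.61) + 0.36×log₁₀(153.97/106)]
    = 2.3602 × [0.028509 + 0.058367] = 0.205 m

S_c ≈ 205 mm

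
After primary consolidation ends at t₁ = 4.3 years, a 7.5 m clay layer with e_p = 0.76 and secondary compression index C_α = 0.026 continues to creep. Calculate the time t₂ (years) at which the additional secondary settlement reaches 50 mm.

S_s = C_α·H/(1+e_p)·log₁₀(t₂/t₁) ⇒ log₁₀(t₂/t₁) = S_s·(1+e_p)/(C_α·H).
log₁₀(t₂/t₁) = 0.05 × (1+0.76) / (0.026×7.5) = 0.4513
t₂ = t₁ × 10^0.4513 = 4.3 × 2.827 = 12.15 years

t₂ ≈ 12.2 years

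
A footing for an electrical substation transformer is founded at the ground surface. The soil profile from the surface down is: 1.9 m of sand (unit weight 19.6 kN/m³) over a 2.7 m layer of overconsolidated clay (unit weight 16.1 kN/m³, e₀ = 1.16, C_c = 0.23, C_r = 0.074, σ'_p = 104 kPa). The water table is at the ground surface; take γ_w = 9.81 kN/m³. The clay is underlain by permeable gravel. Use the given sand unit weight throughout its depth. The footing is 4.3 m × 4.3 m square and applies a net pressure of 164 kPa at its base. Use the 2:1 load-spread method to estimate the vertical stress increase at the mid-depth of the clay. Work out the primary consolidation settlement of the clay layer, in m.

S_c ≈ 0.0436 m

Mid-depth of clay below the ground surface: z = 1.9 + 2.7/2 = 3.25 m.
Total vertical stress at mid-clay: σ_v = 19.6×1.9 + 16.1×1.35 = 58.975 kPa.
Pore pressure: u = 9.81×(3.25 − 0) = 31.883 kPa.
Initial effective stress: σ'_0 = σ_v − u = 58.975 − 31.883 = 27.092 kPa.
Stress increase at mid-clay by the 2:1 spreading method:
Δσ = qBL/((B+z)(L+z)) = 164×4.3×4.3/((4.3+3.25)(4.3+3.25)) = 53.197 kPa
Final effective stress: σ'_f = 27.092 + 53.197 = 80.289 kPa.
σ'_f = 80.289 ≤ σ'_p = 104 kPa, so the clay remains overconsolidated and only the recompression index applies:
S_c = C_r·H/(1+e₀)·log₁₀(σ'_f/σ'_0) = 0.074×2.7/2.16×log₁₀(80.289/27.092)
    = 0.0925 × 0.47181 = 0.04364 m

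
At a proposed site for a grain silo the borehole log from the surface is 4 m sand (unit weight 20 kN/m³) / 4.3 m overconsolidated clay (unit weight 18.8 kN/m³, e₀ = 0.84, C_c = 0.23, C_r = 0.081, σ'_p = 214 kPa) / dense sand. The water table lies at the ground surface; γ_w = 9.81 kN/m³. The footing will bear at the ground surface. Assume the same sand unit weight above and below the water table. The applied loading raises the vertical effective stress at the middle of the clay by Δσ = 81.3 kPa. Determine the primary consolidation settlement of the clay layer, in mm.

Mid-depth of clay below the ground surface: z = 4 + 4.3/2 = 6.15 m.
Total vertical stress at mid-clay: σ_v = 20×4 + 18.8×2.15 = 120.42 kPa.
Pore pressure: u = 9.81×(6.15 − 0) = 60.332 kPa.
Initial effective stress: σ'_0 = σ_v − u = 120.42 − 60.332 = 60.088 kPa.
Final effective stress: σ'_f = 60.088 + 81.3 = 141.39 kPa.
σ'_f = 141.39 ≤ σ'_p = 214 kPa, so the clay remains overconsolidated and only the recompression index applies:
S_c = C_r·H/(1+e₀)·log₁₀(σ'_f/σ'_0) = 0.081×4.3/1.84×log₁₀(141.39/60.088)
    = 0.1893 × 0.37163 = 0.07035 m

S_c ≈ 70.3 mm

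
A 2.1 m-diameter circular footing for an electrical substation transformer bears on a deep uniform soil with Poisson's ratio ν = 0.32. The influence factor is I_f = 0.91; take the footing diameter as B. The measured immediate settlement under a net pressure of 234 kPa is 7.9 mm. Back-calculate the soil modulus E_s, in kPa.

S_e = q·B·(1−ν²)/E_s · I_f  ⇒  E_s = q·B·(1−ν²)·I_f / S_e.
E_s = 234 × 2.1 × 0.8976 × 0.91 / 0.0079 = 50810 kPa

E_s ≈ 50800 kPa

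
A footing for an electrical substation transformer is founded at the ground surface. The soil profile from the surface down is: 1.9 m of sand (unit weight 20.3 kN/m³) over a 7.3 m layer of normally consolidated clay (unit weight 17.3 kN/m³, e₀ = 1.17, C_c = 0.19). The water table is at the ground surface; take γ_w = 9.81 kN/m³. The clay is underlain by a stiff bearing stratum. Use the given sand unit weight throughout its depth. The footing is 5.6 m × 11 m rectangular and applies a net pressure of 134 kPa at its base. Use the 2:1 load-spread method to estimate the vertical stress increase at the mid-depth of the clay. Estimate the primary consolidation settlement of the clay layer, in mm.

Mid-depth of clay below the ground surface: z = 1.9 + 7.3/2 = 5.55 m.
Total vertical stress at mid-clay: σ_v = 20.3×1.9 + 17.3×3.65 = 101.72 kPa.
Pore pressure: u = 9.81×(5.55 − 0) = 54.446 kPa.
Initial effective stress: σ'_0 = σ_v − u = 101.72 − 54.446 = 47.274 kPa.
Stress increase at mid-clay by the 2:1 spreading method:
Δσ = qBL/((B+z)(L+z)) = 134×5.6×11/((5.6+5.55)(11+5.55)) = 44.731 kPa
Final effective stress: σ'_f = σ'_0 + Δσ = 47.274 + 44.731 = 92.005 kPa.
Normally consolidated clay, so the full stress increment lies on the virgin compression line:
S_c = C_c·H/(1+e₀)·log₁₀(σ'_f/σ'_0) = 0.19×7.3/(1+1.17)×log₁₀(92.005/47.274)
    = 0.63917 × 0.28919 = 0.1848 m

S_c ≈ 185 mm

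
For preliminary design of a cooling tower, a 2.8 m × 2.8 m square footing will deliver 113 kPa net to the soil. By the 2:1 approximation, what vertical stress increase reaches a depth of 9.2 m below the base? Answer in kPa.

By the 2:1 method the load spreads at 1 horizontal : 2 vertical, so at depth z the loaded area has grown by z in each plan dimension:
Δσ = qBL/((B+z)(L+z)) = 113×2.8×2.8/((2.8+9.2)(2.8+9.2)) = 6.1522 kPa

Δσ_z ≈ 6.15 kPa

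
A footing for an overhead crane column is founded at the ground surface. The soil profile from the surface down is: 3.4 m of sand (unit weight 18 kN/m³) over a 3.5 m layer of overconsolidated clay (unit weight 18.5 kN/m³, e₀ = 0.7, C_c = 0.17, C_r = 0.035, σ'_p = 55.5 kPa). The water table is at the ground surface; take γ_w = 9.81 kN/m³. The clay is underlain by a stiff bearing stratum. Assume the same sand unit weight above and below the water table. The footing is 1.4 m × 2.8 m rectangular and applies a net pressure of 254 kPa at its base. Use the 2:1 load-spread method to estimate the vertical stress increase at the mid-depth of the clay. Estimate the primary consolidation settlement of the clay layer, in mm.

S_c ≈ 25.2 mm

Mid-depth of clay below the ground surface: z = 3.4 + 3.5/2 = 5.15 m.
Total vertical stress at mid-clay: σ_v = 18×3.4 + 18.5×1.75 = 93.575 kPa.
Pore pressure: u = 9.81×(5.15 − 0) = 50.522 kPa.
Initial effective stress: σ'_0 = σ_v − u = 93.575 − 50.522 = 43.053 kPa.
Stress increase at mid-clay by the 2:1 spreading method:
Δσ = qBL/((B+z)(L+z)) = 254×1.4×2.8/((1.4+5.15)(2.8+5.15)) = 19.121 kPa
Final effective stress: σ'_f = 43.053 + 19.121 = 62.174 kPa.
σ'_f = 62.174 > σ'_p = 55.5 kPa, so the stress path crosses the preconsolidation pressure — recompression up to σ'_p, then virgin compression beyond:
S_c = H/(1+e₀)·[C_r·log₁₀(σ'_p/σ'_0) + C_c·log₁₀(σ'_f/σ'_p)]
    = 3.5/1.7 × [0.035×log₁₀(55.5/43.053) + 0.17×log₁₀(62.174/55.5)]
    = 2.0588 × [0.0038601 + 0.0083837] = 0.02521 m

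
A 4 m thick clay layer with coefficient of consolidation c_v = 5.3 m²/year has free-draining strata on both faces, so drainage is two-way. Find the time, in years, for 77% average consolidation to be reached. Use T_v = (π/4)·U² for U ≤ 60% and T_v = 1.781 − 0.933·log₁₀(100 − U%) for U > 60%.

t ≈ 0.385 years

Drainage path length: H_d = H/2 = 2 m (double drainage).
U > 60%: T_v = 1.781 − 0.933·log₁₀(100 − 77) = 0.51051.
t = T_v·H_d²/c_v = 0.51051×2²/5.3 = 0.3853 years.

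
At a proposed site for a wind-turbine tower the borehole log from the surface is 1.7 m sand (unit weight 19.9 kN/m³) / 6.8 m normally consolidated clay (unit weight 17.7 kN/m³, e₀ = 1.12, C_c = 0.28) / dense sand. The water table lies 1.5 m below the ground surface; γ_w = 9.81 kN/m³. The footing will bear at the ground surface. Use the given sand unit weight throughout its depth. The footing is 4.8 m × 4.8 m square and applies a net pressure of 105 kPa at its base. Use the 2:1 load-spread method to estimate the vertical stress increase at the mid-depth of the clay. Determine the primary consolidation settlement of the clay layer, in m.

S_c ≈ 0.137 m

Mid-depth of clay below the ground surface: z = 1.7 + 6.8/2 = 5.1 m.
Total vertical stress at mid-clay: σ_v = 19.9×1.7 + 17.7×3.4 = 94.01 kPa.
Pore pressure: u = 9.81×(5.1 − 1.5) = 35.316 kPa.
Initial effective stress: σ'_0 = σ_v − u = 94.01 − 35.316 = 58.694 kPa.
Stress increase at mid-clay by the 2:1 spreading method:
Δσ = qBL/((B+z)(L+z)) = 105×4.8×4.8/((4.8+5.1)(4.8+5.1)) = 24.683 kPa
Final effective stress: σ'_f = σ'_0 + Δσ = 58.694 + 24.683 = 83.377 kPa.
Normally consolidated clay, so the full stress increment lies on the virgin compression line:
S_c = C_c·H/(1+e₀)·log₁₀(σ'_f/σ'_0) = 0.28×6.8/(1+1.12)×log₁₀(83.377/58.694)
    = 0.89811 × 0.15245 = 0.1369 m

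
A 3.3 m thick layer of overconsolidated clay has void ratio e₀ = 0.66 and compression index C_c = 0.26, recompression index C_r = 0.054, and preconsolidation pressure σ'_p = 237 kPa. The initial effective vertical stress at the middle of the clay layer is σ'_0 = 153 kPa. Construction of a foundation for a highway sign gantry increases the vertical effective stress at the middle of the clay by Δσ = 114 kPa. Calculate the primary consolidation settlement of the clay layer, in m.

S_c ≈ 0.0472 m

Final effective stress: σ'_f = 153 + 114 = 267 kPa.
σ'_f = 267 > σ'_p = 237 kPa, so the stress path crosses the preconsolidation pressure — recompression up to σ'_p, then virgin compression beyond:
S_c = H/(1+e₀)·[C_r·log₁₀(σ'_p/σ'_0) + C_c·log₁₀(σ'_f/σ'_p)]
    = 3.3/1.66 × [0.054×log₁₀(237/153) + 0.26×log₁₀(267/237)]
    = 1.988 × [0.010263 + 0.013458] = 0.04716 m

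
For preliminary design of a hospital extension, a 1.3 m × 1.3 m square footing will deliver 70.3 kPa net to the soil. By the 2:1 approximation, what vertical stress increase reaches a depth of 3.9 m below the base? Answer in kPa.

Δσ_z ≈ 4.39 kPa

By the 2:1 method the load spreads at 1 horizontal : 2 vertical, so at depth z the loaded area has grown by z in each plan dimension:
Δσ = qBL/((B+z)(L+z)) = 70.3×1.3×1.3/((1.3+3.9)(1.3+3.9)) = 4.3937 kPa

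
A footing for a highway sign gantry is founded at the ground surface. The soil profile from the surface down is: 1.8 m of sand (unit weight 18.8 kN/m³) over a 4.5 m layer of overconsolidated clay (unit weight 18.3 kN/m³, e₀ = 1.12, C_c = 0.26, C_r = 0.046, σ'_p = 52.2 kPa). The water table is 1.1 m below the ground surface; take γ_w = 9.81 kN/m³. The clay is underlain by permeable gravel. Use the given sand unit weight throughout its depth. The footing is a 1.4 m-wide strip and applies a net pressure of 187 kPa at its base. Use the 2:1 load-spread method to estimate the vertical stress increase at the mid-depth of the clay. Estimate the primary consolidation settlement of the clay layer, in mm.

Mid-depth of clay below the ground surface: z = 1.8 + 4.5/2 = 4.05 m.
Total vertical stress at mid-clay: σ_v = 18.8×1.8 + 18.3×2.25 = 75.015 kPa.
Pore pressure: u = 9.81×(4.05 − 1.1) = 28.94 kPa.
Initial effective stress: σ'_0 = σ_v − u = 75.015 − 28.94 = 46.075 kPa.
Stress increase at mid-clay by the 2:1 spreading method:
Δσ = qB/(B+z) = 187×1.4/(1.4+4.05) = 48.037 kPa
Final effective stress: σ'_f = 46.075 + 48.037 = 94.112 kPa.
σ'_f = 94.112 > σ'_p = 52.2 kPa, so the stress path crosses the preconsolidation pressure — recompression up to σ'_p, then virgin compression beyond:
S_c = H/(1+e₀)·[C_r·log₁₀(σ'_p/σ'_0) + C_c·log₁₀(σ'_f/σ'_p)]
    = 4.5/2.12 × [0.046×log₁₀(52.2/46.075) + 0.26×log₁₀(94.112/52.2)]
    = 2.1226 × [0.0024934 + 0.066553] = 0.1466 m

S_c ≈ 147 mm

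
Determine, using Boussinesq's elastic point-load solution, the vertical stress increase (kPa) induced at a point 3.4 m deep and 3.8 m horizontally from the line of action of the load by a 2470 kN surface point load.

Δσ_z ≈ 13.4 kPa

Boussinesq vertical stress below a point load on an elastic half-space:
Δσ_z = 3P/(2πz²) · [1 + (r/z)²]^(−5/2)
r/z = 3.8/3.4 = 1.1176; [1+(r/z)²]^(−5/2) = 0.13181.
Δσ_z = 3×2470/(2π×3.4²) × 0.13181 = 102.02 × 0.13181 = 13.45 kPa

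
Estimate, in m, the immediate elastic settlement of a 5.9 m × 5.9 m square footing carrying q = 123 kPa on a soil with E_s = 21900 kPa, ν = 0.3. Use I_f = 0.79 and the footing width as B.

S_e ≈ 0.0238 m

Immediate (elastic) settlement: S_e = q·B·(1−ν²)/E_s · I_f.
S_e = 123 × 5.9 × (1 − 0.3²) / 21900 × 0.79
    = 123 × 5.9 × 0.91 / 21900 × 0.79
    = 0.02382 m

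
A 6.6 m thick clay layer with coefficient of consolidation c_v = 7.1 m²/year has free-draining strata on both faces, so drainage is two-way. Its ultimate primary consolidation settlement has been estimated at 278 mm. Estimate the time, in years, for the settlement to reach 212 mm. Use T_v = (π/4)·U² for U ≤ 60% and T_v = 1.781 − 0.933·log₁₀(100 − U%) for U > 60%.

Drainage path length: H_d = H/2 = 3.3 m (double drainage).
U = S(t)/S_ult = 212/278 = 0.7626.
U > 60%: T_v = 1.781 − 0.933·log₁₀(100 − 76.259) = 0.49766.
t = T_v·H_d²/c_v = 0.49766×3.3²/7.1 = 0.7633 years.

t ≈ 0.763 years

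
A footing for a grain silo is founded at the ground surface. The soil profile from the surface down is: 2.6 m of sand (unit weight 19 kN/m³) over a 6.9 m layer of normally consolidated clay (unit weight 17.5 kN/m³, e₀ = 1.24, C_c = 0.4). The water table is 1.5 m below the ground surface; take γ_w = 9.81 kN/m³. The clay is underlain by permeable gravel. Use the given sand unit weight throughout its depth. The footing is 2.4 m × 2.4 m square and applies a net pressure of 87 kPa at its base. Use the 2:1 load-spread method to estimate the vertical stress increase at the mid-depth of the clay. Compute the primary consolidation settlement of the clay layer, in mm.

Mid-depth of clay below the ground surface: z = 2.6 + 6.9/2 = 6.05 m.
Total vertical stress at mid-clay: σ_v = 19×2.6 + 17.5×3.45 = 109.78 kPa.
Pore pressure: u = 9.81×(6.05 − 1.5) = 44.636 kPa.
Initial effective stress: σ'_0 = σ_v − u = 109.78 − 44.636 = 65.144 kPa.
Stress increase at mid-clay by the 2:1 spreading method:
Δσ = qBL/((B+z)(L+z)) = 87×2.4×2.4/((2.4+6.05)(2.4+6.05)) = 7.0182 kPa
Final effective stress: σ'_f = σ'_0 + Δσ = 65.144 + 7.0182 = 72.162 kPa.
Normally consolidated clay, so the full stress increment lies on the virgin compression line:
S_c = C_c·H/(1+e₀)·log₁₀(σ'_f/σ'_0) = 0.4×6.9/(1+1.24)×log₁₀(72.162/65.144)
    = 1.2321 × 0.044434 = 0.05475 m

S_c ≈ 54.7 mm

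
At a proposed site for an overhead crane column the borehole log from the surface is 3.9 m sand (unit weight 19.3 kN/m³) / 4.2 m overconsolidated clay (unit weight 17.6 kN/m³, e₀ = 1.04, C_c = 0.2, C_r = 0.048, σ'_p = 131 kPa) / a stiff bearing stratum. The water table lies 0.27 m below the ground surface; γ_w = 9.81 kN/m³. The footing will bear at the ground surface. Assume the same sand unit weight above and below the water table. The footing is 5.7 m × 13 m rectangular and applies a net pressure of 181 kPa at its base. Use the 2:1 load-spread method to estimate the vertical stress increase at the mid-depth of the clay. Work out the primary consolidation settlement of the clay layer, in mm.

S_c ≈ 31.4 mm

Mid-depth of clay below the ground surface: z = 3.9 + 4.2/2 = 6 m.
Total vertical stress at mid-clay: σ_v = 19.3×3.9 + 17.6×2.1 = 112.23 kPa.
Pore pressure: u = 9.81×(6 − 0.27) = 56.211 kPa.
Initial effective stress: σ'_0 = σ_v − u = 112.23 − 56.211 = 56.019 kPa.
Stress increase at mid-clay by the 2:1 spreading method:
Δσ = qBL/((B+z)(L+z)) = 181×5.7×13/((5.7+6)(13+6)) = 60.333 kPa
Final effective stress: σ'_f = 56.019 + 60.333 = 116.35 kPa.
σ'_f = 116.35 ≤ σ'_p = 131 kPa, so the clay remains overconsolidated and only the recompression index applies:
S_c = C_r·H/(1+e₀)·log₁₀(σ'_f/σ'_0) = 0.048×4.2/2.04×log₁₀(116.35/56.019)
    = 0.098822 × 0.31743 = 0.03137 m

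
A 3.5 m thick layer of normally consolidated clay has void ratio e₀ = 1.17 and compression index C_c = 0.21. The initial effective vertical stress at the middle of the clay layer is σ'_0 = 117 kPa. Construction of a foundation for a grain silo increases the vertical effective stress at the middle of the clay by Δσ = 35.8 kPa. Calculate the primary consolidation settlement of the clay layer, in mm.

S_c ≈ 39.3 mm

Final effective stress: σ'_f = σ'_0 + Δσ = 117 + 35.8 = 152.8 kPa.
Normally consolidated clay, so the full stress increment lies on the virgin compression line:
S_c = C_c·H/(1+e₀)·log₁₀(σ'_f/σ'_0) = 0.21×3.5/(1+1.17)×log₁₀(152.8/117)
    = 0.33871 × 0.11594 = 0.03927 m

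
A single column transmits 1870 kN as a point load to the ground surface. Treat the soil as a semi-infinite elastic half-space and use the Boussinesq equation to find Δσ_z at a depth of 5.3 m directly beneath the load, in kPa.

Δσ_z ≈ 31.8 kPa

Boussinesq vertical stress below a point load on an elastic half-space:
Δσ_z = 3P/(2πz²) · [1 + (r/z)²]^(−5/2)
r/z = 0/5.3 = 0; [1+(r/z)²]^(−5/2) = 1.
Δσ_z = 3×1870/(2π×5.3²) × 1 = 31.786 × 1 = 31.79 kPa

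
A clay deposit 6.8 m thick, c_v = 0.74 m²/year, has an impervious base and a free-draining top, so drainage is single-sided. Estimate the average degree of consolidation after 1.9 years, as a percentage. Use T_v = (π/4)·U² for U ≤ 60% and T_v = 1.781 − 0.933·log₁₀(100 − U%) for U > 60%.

Drainage path length: H_d = H = 6.8 m (single drainage).
T_v = c_v·t/H_d² = 0.74×1.9/6.8² = 0.030407.
T_v = 0.030407 corresponds to the U ≤ 60% branch:
U = √(4T_v/π) = 0.1968

U ≈ 19.7 %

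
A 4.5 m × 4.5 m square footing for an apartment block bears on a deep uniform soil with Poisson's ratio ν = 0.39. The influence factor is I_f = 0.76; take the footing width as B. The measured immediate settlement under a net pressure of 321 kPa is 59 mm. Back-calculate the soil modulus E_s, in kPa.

S_e = q·B·(1−ν²)/E_s · I_f  ⇒  E_s = q·B·(1−ν²)·I_f / S_e.
E_s = 321 × 4.5 × 0.8479 × 0.76 / 0.059 = 15780 kPa

E_s ≈ 15800 kPa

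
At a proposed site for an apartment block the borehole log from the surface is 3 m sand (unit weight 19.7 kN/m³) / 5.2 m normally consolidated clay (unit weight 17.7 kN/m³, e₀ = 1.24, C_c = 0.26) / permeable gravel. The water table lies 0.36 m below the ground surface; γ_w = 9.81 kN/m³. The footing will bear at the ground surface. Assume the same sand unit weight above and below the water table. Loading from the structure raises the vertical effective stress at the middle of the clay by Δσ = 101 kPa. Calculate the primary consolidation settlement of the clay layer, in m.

S_c ≈ 0.277 m

Mid-depth of clay below the ground surface: z = 3 + 5.2/2 = 5.6 m.
Total vertical stress at mid-clay: σ_v = 19.7×3 + 17.7×2.6 = 105.12 kPa.
Pore pressure: u = 9.81×(5.6 − 0.36) = 51.404 kPa.
Initial effective stress: σ'_0 = σ_v − u = 105.12 − 51.404 = 53.716 kPa.
Final effective stress: σ'_f = σ'_0 + Δσ = 53.716 + 101 = 154.72 kPa.
Normally consolidated clay, so the full stress increment lies on the virgin compression line:
S_c = C_c·H/(1+e₀)·log₁₀(σ'_f/σ'_0) = 0.26×5.2/(1+1.24)×log₁₀(154.72/53.716)
    = 0.60357 × 0.45944 = 0.2773 m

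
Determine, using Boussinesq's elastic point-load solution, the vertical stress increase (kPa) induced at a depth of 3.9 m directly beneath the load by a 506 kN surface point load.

Δσ_z ≈ 15.9 kPa

Boussinesq vertical stress below a point load on an elastic half-space:
Δσ_z = 3P/(2πz²) · [1 + (r/z)²]^(−5/2)
r/z = 0/3.9 = 0; [1+(r/z)²]^(−5/2) = 1.
Δσ_z = 3×506/(2π×3.9²) × 1 = 15.884 × 1 = 15.88 kPa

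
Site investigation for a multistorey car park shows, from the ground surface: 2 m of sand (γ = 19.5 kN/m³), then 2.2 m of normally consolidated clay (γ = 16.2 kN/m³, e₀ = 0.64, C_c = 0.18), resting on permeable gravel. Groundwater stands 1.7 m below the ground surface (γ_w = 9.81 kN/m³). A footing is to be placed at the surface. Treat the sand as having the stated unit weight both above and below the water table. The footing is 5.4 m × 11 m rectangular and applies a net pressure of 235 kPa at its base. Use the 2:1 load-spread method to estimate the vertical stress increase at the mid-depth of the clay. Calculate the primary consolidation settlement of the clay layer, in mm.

Mid-depth of clay below the ground surface: z = 2 + 2.2/2 = 3.1 m.
Total vertical stress at mid-clay: σ_v = 19.5×2 + 16.2×1.1 = 56.82 kPa.
Pore pressure: u = 9.81×(3.1 − 1.7) = 13.734 kPa.
Initial effective stress: σ'_0 = σ_v − u = 56.82 − 13.734 = 43.086 kPa.
Stress increase at mid-clay by the 2:1 spreading method:
Δσ = qBL/((B+z)(L+z)) = 235×5.4×11/((5.4+3.1)(11+3.1)) = 116.47 kPa
Final effective stress: σ'_f = σ'_0 + Δσ = 43.086 + 116.47 = 159.56 kPa.
Normally consolidated clay, so the full stress increment lies on the virgin compression line:
S_c = C_c·H/(1+e₀)·log₁₀(σ'_f/σ'_0) = 0.18×2.2/(1+0.64)×log₁₀(159.56/43.086)
    = 0.24146 × 0.56859 = 0.1373 m

S_c ≈ 137 mm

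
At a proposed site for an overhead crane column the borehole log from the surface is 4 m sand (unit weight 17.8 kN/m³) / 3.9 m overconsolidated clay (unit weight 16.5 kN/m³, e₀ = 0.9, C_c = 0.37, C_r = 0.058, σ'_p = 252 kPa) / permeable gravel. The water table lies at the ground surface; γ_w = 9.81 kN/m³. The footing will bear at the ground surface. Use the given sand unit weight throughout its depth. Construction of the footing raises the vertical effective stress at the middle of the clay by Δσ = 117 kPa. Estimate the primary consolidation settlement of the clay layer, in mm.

S_c ≈ 66.2 mm

Mid-depth of clay below the ground surface: z = 4 + 3.9/2 = 5.95 m.
Total vertical stress at mid-clay: σ_v = 17.8×4 + 16.5×1.95 = 103.38 kPa.
Pore pressure: u = 9.81×(5.95 − 0) = 58.37 kPa.
Initial effective stress: σ'_0 = σ_v − u = 103.38 − 58.37 = 45.01 kPa.
Final effective stress: σ'_f = 45.01 + 117 = 162.01 kPa.
σ'_f = 162.01 ≤ σ'_p = 252 kPa, so the clay remains overconsolidated and only the recompression index applies:
S_c = C_r·H/(1+e₀)·log₁₀(σ'_f/σ'_0) = 0.058×3.9/1.9×log₁₀(162.01/45.01)
    = 0.11905 × 0.55623 = 0.06622 m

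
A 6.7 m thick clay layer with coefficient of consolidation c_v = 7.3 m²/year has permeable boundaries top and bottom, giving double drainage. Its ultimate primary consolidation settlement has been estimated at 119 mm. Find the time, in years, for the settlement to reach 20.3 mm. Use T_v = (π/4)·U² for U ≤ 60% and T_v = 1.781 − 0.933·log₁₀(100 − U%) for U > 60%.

t ≈ 0.0351 years

Drainage path length: H_d = H/2 = 3.35 m (double drainage).
U = S(t)/S_ult = 20.3/119 = 0.1706.
U ≤ 60%: T_v = (π/4)·U² = (π/4)×0.17059² = 0.022855.
t = T_v·H_d²/c_v = 0.022855×3.35²/7.3 = 0.03514 years.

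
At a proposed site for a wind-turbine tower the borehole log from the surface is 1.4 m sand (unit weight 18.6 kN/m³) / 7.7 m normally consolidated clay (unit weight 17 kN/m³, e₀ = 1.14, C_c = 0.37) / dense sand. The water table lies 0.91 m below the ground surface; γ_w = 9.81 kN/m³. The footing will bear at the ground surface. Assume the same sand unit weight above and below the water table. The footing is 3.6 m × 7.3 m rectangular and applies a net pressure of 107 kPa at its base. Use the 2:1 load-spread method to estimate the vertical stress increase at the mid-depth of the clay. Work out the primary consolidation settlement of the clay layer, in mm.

Mid-depth of clay below the ground surface: z = 1.4 + 7.7/2 = 5.25 m.
Total vertical stress at mid-clay: σ_v = 18.6×1.4 + 17×3.85 = 91.49 kPa.
Pore pressure: u = 9.81×(5.25 − 0.91) = 42.575 kPa.
Initial effective stress: σ'_0 = σ_v − u = 91.49 − 42.575 = 48.915 kPa.
Stress increase at mid-clay by the 2:1 spreading method:
Δσ = qBL/((B+z)(L+z)) = 107×3.6×7.3/((3.6+5.25)(7.3+5.25)) = 25.318 kPa
Final effective stress: σ'_f = σ'_0 + Δσ = 48.915 + 25.318 = 74.233 kPa.
Normally consolidated clay, so the full stress increment lies on the virgin compression line:
S_c = C_c·H/(1+e₀)·log₁₀(σ'_f/σ'_0) = 0.37×7.7/(1+1.14)×log₁₀(74.233/48.915)
    = 1.3313 × 0.18115 = 0.2412 m

S_c ≈ 241 mm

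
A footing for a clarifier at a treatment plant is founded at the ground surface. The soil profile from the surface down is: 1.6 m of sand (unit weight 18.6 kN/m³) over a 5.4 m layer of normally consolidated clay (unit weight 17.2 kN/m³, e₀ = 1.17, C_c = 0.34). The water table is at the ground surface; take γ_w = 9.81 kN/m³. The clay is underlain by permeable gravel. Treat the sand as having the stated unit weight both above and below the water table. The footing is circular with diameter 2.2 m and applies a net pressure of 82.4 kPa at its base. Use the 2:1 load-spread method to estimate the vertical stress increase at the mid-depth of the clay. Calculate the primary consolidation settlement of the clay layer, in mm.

Mid-depth of clay below the ground surface: z = 1.6 + 5.4/2 = 4.3 m.
Total vertical stress at mid-clay: σ_v = 18.6×1.6 + 17.2×2.7 = 76.2 kPa.
Pore pressure: u = 9.81×(4.3 − 0) = 42.183 kPa.
Initial effective stress: σ'_0 = σ_v − u = 76.2 − 42.183 = 34.017 kPa.
Stress increase at mid-clay by the 2:1 spreading method:
Δσ ≈ qD²/(D+z)² = 82.4×2.2²/(2.2+4.3)² = 9.4394 kPa
Final effective stress: σ'_f = σ'_0 + Δσ = 34.017 + 9.4394 = 43.456 kPa.
Normally consolidated clay, so the full stress increment lies on the virgin compression line:
S_c = C_c·H/(1+e₀)·log₁₀(σ'_f/σ'_0) = 0.34×5.4/(1+1.17)×log₁₀(43.456/34.017)
    = 0.84608 × 0.10635 = 0.08998 m

S_c ≈ 90 mm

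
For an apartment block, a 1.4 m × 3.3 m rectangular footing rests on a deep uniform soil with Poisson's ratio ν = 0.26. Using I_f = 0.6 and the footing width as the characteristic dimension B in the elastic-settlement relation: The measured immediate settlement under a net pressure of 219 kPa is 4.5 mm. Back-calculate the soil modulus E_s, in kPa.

E_s ≈ 38100 kPa

S_e = q·B·(1−ν²)/E_s · I_f  ⇒  E_s = q·B·(1−ν²)·I_f / S_e.
E_s = 219 × 1.4 × 0.9324 × 0.6 / 0.0045 = 38120 kPa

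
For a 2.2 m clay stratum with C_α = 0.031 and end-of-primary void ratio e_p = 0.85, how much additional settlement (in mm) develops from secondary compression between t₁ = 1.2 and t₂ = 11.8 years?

Secondary compression: S_s = C_α·H/(1+e_p)·log₁₀(t₂/t₁)
S_s = 0.031×2.2/(1+0.85)×log₁₀(11.8/1.2)
    = 0.03686 × 0.9927 = 0.0366 m

S_s ≈ 36.6 mm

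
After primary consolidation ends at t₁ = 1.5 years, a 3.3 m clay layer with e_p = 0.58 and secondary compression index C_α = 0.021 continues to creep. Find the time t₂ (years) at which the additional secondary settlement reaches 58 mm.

t₂ ≈ 31.5 years

S_s = C_α·H/(1+e_p)·log₁₀(t₂/t₁) ⇒ log₁₀(t₂/t₁) = S_s·(1+e_p)/(C_α·H).
log₁₀(t₂/t₁) = 0.058 × (1+0.58) / (0.021×3.3) = 1.322
t₂ = t₁ × 10^1.322 = 1.5 × 21.01 = 31.51 years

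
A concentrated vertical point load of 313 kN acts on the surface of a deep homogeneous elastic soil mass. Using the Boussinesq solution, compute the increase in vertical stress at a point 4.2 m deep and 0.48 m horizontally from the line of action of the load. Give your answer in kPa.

Boussinesq vertical stress below a point load on an elastic half-space:
Δσ_z = 3P/(2πz²) · [1 + (r/z)²]^(−5/2)
r/z = 0.48/4.2 = 0.11429; [1+(r/z)²]^(−5/2) = 0.96808.
Δσ_z = 3×313/(2π×4.2²) × 0.96808 = 8.472 × 0.96808 = 8.202 kPa

Δσ_z ≈ 8.2 kPa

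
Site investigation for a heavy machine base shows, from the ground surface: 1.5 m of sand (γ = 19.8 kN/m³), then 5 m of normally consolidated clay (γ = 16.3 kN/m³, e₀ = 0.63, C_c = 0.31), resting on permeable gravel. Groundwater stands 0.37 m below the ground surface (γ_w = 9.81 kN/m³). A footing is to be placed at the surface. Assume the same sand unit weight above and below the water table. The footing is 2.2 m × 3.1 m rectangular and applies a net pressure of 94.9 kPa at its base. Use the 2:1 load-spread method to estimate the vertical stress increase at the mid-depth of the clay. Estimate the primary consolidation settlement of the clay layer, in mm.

Mid-depth of clay below the ground surface: z = 1.5 + 5/2 = 4 m.
Total vertical stress at mid-clay: σ_v = 19.8×1.5 + 16.3×2.5 = 70.45 kPa.
Pore pressure: u = 9.81×(4 − 0.37) = 35.61 kPa.
Initial effective stress: σ'_0 = σ_v − u = 70.45 − 35.61 = 34.84 kPa.
Stress increase at mid-clay by the 2:1 spreading method:
Δσ = qBL/((B+z)(L+z)) = 94.9×2.2×3.1/((2.2+4)(3.1+4)) = 14.703 kPa
Final effective stress: σ'_f = σ'_0 + Δσ = 34.84 + 14.703 = 49.543 kPa.
Normally consolidated clay, so the full stress increment lies on the virgin compression line:
S_c = C_c·H/(1+e₀)·log₁₀(σ'_f/σ'_0) = 0.31×5/(1+0.63)×log₁₀(49.543/34.84)
    = 0.95092 × 0.1529 = 0.1454 m

S_c ≈ 145 mm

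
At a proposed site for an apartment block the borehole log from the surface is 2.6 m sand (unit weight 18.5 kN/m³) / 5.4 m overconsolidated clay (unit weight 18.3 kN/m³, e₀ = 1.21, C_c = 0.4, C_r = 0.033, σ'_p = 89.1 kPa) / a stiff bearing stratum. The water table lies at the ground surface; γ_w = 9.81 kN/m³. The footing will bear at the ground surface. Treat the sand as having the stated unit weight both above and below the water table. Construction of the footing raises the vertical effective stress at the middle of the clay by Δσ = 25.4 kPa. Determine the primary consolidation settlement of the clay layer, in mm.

S_c ≈ 15.5 mm

Mid-depth of clay below the ground surface: z = 2.6 + 5.4/2 = 5.3 m.
Total vertical stress at mid-clay: σ_v = 18.5×2.6 + 18.3×2.7 = 97.51 kPa.
Pore pressure: u = 9.81×(5.3 − 0) = 51.993 kPa.
Initial effective stress: σ'_0 = σ_v − u = 97.51 − 51.993 = 45.517 kPa.
Final effective stress: σ'_f = 45.517 + 25.4 = 70.917 kPa.
σ'_f = 70.917 ≤ σ'_p = 89.1 kPa, so the clay remains overconsolidated and only the recompression index applies:
S_c = C_r·H/(1+e₀)·log₁₀(σ'_f/σ'_0) = 0.033×5.4/2.21×log₁₀(70.917/45.517)
    = 0.080632 × 0.19258 = 0.01553 m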